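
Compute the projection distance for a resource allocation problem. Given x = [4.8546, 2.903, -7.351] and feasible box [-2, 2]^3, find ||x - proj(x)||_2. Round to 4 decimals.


Project each component onto [-2, 2].
clip(4.8546) = 2.0, clip(2.903) = 2.0, clip(-7.351) = -2.0
Projection = [2.0, 2.0, -2.0]
Squared diffs: [8.1487, 0.8154, 28.6332]
Distance = sqrt(37.5973) = 6.1317


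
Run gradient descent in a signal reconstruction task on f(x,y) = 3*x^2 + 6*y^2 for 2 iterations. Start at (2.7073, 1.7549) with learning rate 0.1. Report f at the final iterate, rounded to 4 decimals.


Gradient descent on f(x,y) = 3*x^2 + 6*y^2.
Starting point: (2.7073, 1.7549), alpha = 0.1
Step 1: grad_x = 2*3*2.7073 = 16.2438, grad_y = 2*6*1.7549 = 21.0588
  x_1 = 2.7073 - 0.1*16.2438 = 1.0829
  y_1 = 1.7549 - 0.1*21.0588 = -0.351
Step 2: grad_x = 2*3*1.0829 = 6.4975, grad_y = 2*6*-0.351 = -4.2118
  x_2 = 1.0829 - 0.1*6.4975 = 0.4332
  y_2 = -0.351 - 0.1*-4.2118 = 0.0702
f(0.4332, 0.0702) = 3*0.4332^2 + 6*0.0702^2 = 0.5925


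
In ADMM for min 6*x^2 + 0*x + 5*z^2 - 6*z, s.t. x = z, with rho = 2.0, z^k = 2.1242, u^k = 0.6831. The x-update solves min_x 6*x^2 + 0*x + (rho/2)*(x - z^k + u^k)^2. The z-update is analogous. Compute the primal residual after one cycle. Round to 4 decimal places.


ADMM iteration with rho = 2.0, z^k = 2.1242, u^k = 0.6831
Step 1: x-update.
Minimize 6*x^2 + 0*x + (2.0/2)*(x - 2.1242 + 0.6831)^2
FOC: (2*6 + 2.0)*x = 0 + 2.0*(2.1242 - 0.6831)
x^{k+1} = 0.2059
Step 2: z-update.
Minimize 5*z^2 - 6*z + (2.0/2)*(0.2059 - z + 0.6831)^2
FOC: (2*5 + 2.0)*z = 6 + 2.0*(0.2059 + 0.6831)
z^{k+1} = 0.6482
Step 3: u-update.
u^{k+1} = 0.6831 + 0.2059 - 0.6482 = 0.2408
Step 4: Primal residual = |0.2059 - 0.6482| = 0.4423


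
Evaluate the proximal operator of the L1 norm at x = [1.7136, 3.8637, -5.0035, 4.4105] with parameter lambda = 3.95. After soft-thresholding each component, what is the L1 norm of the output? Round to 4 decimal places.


Soft-thresholding with lambda = 3.95:
prox(1.7136) = sign(1.7136)*max(|1.7136| - 3.95, 0) = 0.0
prox(3.8637) = sign(3.8637)*max(|3.8637| - 3.95, 0) = 0.0
prox(-5.0035) = sign(-5.0035)*max(|-5.0035| - 3.95, 0) = -1.0535
prox(4.4105) = sign(4.4105)*max(|4.4105| - 3.95, 0) = 0.4605
prox(x) = [0.0, 0.0, -1.0535, 0.4605]
||prox(x)||_1 = 0.0 + 0.0 + 1.0535 + 0.4605 = 1.514


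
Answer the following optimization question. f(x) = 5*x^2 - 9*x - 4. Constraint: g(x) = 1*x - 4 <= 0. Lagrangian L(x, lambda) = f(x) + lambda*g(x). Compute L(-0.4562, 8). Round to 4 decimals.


Step 1: Evaluate f(x).
f(-0.4562) = 5*(-0.4562)^2 - 9*(-0.4562) - 4 = 1.1464
Step 2: Evaluate g(x).
g(-0.4562) = 1*-0.4562 - 4 = -4.4562
Step 3: Compute Lagrangian.
L = 1.1464 + 8*-4.4562 = -34.5032


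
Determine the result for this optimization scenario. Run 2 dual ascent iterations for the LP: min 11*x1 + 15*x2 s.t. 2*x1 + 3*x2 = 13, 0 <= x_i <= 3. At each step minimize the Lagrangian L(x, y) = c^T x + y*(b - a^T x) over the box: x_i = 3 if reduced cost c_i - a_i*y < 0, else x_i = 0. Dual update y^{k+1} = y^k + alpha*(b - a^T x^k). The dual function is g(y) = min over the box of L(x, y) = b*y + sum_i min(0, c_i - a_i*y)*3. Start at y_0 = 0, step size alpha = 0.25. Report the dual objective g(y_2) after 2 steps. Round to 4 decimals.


Dual ascent for LP: min 11*x1 + 15*x2, 2*x1 + 3*x2 = 13, 0 <= x_i <= 3
Step 1: y^k = 0.0, reduced costs: (11.0, 15.0)
  x^k = (0.0, 0.0), subgradient = b - a^T x = 13.0
  y^{k+1} = 0.0 + 0.25*13.0 = 3.25
Step 2: y^k = 3.25, reduced costs: (4.5, 5.25)
  x^k = (0.0, 0.0), subgradient = b - a^T x = 13.0
  y^{k+1} = 3.25 + 0.25*13.0 = 6.5
Dual objective at y_2 = 6.5: reduced costs (-2.0, -4.5), box minimizer x = (3.0, 3.0)
g(y_2) = b*y + (c1 - a1*y)*x1 + (c2 - a2*y)*x2 = 13*6.5 + (-2.0)*3.0 + (-4.5)*3.0 = 84.5 - 6.0 - 13.5 = 65.0


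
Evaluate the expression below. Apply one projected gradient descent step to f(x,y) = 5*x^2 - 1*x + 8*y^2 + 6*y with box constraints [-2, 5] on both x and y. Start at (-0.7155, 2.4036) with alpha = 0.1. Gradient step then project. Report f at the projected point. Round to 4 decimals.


Step 1: Compute gradient at (-0.7155, 2.4036).
grad_x = 2*5*-0.7155 - 1 = -8.155
grad_y = 2*8*2.4036 + 6 = 44.4576
Step 2: Gradient step.
x_raw = -0.7155 - 0.1*-8.155 = 0.1
y_raw = 2.4036 - 0.1*44.4576 = -2.0422
Step 3: Project onto [-2, 5].
x_proj = clip(0.1) = 0.1
y_proj = clip(-2.0422) = -2.0
Step 4: Evaluate f.
f(0.1, -2.0) = 19.95


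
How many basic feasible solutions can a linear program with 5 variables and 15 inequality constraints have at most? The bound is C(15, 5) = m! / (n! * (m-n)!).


Each vertex corresponds to some choice of n active constraints out of m, so the number of vertices is at most C(m, n) = m! / (n!(m-n)!).
m = 15, n = 5
Numerator: 15 * 14 * 13 * 12 * 11
Denominator: 5! = 120
C(15, 5) = 3003


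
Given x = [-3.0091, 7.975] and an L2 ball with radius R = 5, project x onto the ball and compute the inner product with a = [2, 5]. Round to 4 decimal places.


Step 1: Compute ||x|| (intermediates to 6 decimals).
||x|| = sqrt((-3.0091)^2 + 7.975^2) = 8.523808
Step 2: Project.
Since ||x|| > R, scale = R/||x|| = 5/8.523808 = 0.586592, proj(x) = scale * x
proj(x) = [-1.765114, 4.678071]
Step 3: Dot product.
a^T * proj(x) = 2*(-1.765114) + 5*4.678071 = 19.8601


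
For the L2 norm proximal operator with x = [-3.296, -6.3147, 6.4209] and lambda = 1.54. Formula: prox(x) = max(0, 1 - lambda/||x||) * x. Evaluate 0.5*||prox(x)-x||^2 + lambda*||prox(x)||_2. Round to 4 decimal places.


Step 1: Compute ||x||.
||x|| = 9.5899
Step 2: Compute scaling factor.
scale = max(0, 1 - 1.54/9.5899) = 0.8394
Step 3: prox(x) = [-2.7667, -5.3007, 5.3898]
||prox(x)|| = 8.0499
Step 4: Proximal objective.
0.5*||prox-x||^2 = 1.1858
lambda*||prox|| = 12.3968
Total = 13.5827


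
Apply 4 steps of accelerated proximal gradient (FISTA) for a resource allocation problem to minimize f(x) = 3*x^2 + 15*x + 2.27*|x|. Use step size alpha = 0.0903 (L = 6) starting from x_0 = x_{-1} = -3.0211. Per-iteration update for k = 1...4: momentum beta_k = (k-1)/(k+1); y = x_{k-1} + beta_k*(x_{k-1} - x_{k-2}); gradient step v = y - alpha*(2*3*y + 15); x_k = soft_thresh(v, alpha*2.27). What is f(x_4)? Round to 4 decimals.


FISTA on f(x) = 3*x^2 + 15*x + 2.27*|x|
L = 6, alpha = 0.0903
Iteration 1: beta = 0.0, y = -3.0211 + 0.0*(-3.0211 + 3.0211) = -3.0211
  grad(y) = -3.1266, v = y - alpha*grad = -2.7388
  prox(v) = soft_thresh(-2.7388, 0.205) = -2.5338
Iteration 2: beta = 0.3333, y = -2.5338 + 0.3333*(-2.5338 + 3.0211) = -2.3713
  grad(y) = 0.7719, v = y - alpha*grad = -2.4411
  prox(v) = soft_thresh(-2.4411, 0.205) = -2.2361
Iteration 3: beta = 0.5, y = -2.2361 + 0.5*(-2.2361 + 2.5338) = -2.0872
  grad(y) = 2.4767, v = y - alpha*grad = -2.3109
  prox(v) = soft_thresh(-2.3109, 0.205) = -2.1059
Iteration 4: beta = 0.6, y = -2.1059 + 0.6*(-2.1059 + 2.2361) = -2.0278
  grad(y) = 2.8334, v = y - alpha*grad = -2.2836
  prox(v) = soft_thresh(-2.2836, 0.205) = -2.0786
f(x_4) = 3*(-2.0786)^2 + 15*(-2.0786) + 2.27*|-2.0786| = -13.4989


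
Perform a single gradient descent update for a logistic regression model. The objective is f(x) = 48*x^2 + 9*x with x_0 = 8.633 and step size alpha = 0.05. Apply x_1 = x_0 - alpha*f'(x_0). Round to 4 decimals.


We compute the gradient at x_0 and apply the update.
f'(x) = 96*x + 9
f'(8.633) = 96*8.633 + 9 = 837.768
x_1 = 8.633 - 0.05*837.768 = -33.2554


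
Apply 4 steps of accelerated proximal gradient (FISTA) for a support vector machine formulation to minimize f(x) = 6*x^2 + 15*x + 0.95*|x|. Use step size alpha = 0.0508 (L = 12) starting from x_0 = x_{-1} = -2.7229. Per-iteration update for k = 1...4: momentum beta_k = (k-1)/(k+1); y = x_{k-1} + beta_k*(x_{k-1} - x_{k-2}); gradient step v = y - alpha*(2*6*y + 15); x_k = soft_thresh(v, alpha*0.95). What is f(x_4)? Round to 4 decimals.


FISTA on f(x) = 6*x^2 + 15*x + 0.95*|x|
L = 12, alpha = 0.0508
Iteration 1: beta = 0.0, y = -2.7229 + 0.0*(-2.7229 + 2.7229) = -2.7229
  grad(y) = -17.6748, v = y - alpha*grad = -1.825
  prox(v) = soft_thresh(-1.825, 0.0483) = -1.7768
Iteration 2: beta = 0.3333, y = -1.7768 + 0.3333*(-1.7768 + 2.7229) = -1.4614
  grad(y) = -2.5366, v = y - alpha*grad = -1.3325
  prox(v) = soft_thresh(-1.3325, 0.0483) = -1.2843
Iteration 3: beta = 0.5, y = -1.2843 + 0.5*(-1.2843 + 1.7768) = -1.038
  grad(y) = 2.5438, v = y - alpha*grad = -1.1672
  prox(v) = soft_thresh(-1.1672, 0.0483) = -1.119
Iteration 4: beta = 0.6, y = -1.119 + 0.6*(-1.119 + 1.2843) = -1.0198
  grad(y) = 2.7623, v = y - alpha*grad = -1.1601
  prox(v) = soft_thresh(-1.1601, 0.0483) = -1.1119
f(x_4) = 6*(-1.1119)^2 + 15*(-1.1119) + 0.95*|-1.1119| = -8.2042


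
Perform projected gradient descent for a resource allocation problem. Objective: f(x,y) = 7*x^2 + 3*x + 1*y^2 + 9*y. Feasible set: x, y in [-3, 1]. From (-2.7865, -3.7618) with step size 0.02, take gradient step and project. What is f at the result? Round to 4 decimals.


Step 1: Compute gradient at (-2.7865, -3.7618).
grad_x = 2*7*-2.7865 + 3 = -36.011
grad_y = 2*1*-3.7618 + 9 = 1.4764
Step 2: Gradient step.
x_raw = -2.7865 - 0.02*-36.011 = -2.0663
y_raw = -3.7618 - 0.02*1.4764 = -3.7913
Step 3: Project onto [-3, 1].
x_proj = clip(-2.0663) = -2.0663
y_proj = clip(-3.7913) = -3.0
Step 4: Evaluate f.
f(-2.0663, -3.0) = 5.6878


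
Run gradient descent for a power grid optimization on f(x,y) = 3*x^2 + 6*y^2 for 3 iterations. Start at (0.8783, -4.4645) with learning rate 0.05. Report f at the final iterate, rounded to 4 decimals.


Gradient descent on f(x,y) = 3*x^2 + 6*y^2.
Starting point: (0.8783, -4.4645), alpha = 0.05
Step 1: grad_x = 2*3*0.8783 = 5.2698, grad_y = 2*6*-4.4645 = -53.574
  x_1 = 0.8783 - 0.05*5.2698 = 0.6148
  y_1 = -4.4645 - 0.05*-53.574 = -1.7858
Step 2: grad_x = 2*3*0.6148 = 3.6889, grad_y = 2*6*-1.7858 = -21.4296
  x_2 = 0.6148 - 0.05*3.6889 = 0.4304
  y_2 = -1.7858 - 0.05*-21.4296 = -0.7143
Step 3: grad_x = 2*3*0.4304 = 2.5822, grad_y = 2*6*-0.7143 = -8.5718
  x_3 = 0.4304 - 0.05*2.5822 = 0.3013
  y_3 = -0.7143 - 0.05*-8.5718 = -0.2857
f(0.3013, -0.2857) = 3*0.3013^2 + 6*(-0.2857)^2 = 0.7621


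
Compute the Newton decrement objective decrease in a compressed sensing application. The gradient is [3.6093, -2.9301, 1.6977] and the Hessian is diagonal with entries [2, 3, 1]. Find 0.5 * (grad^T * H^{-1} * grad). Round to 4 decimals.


Step 1: H is diagonal, so H^(-1) * g = [1.8047, -0.9767, 1.6977].
Step 2: g^T H^(-1) g = sum_i g_i^2 / H_ii
  = (3.6093)^2/2 + (-2.9301)^2/3 + (1.6977)^2/1
  = 6.5135 + 2.8618 + 2.8822 = 12.2575
Step 3: Objective decrease = 0.5 * g^T H^(-1) g = 6.1288


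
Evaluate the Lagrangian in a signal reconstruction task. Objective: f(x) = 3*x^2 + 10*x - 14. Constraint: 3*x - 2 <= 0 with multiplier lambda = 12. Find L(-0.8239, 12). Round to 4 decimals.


Step 1: Evaluate f(x).
f(-0.8239) = 3*(-0.8239)^2 + 10*(-0.8239) - 14 = -20.2026
Step 2: Evaluate g(x).
g(-0.8239) = 3*-0.8239 - 2 = -4.4717
Step 3: Compute Lagrangian.
L = -20.2026 + 12*-4.4717 = -73.863


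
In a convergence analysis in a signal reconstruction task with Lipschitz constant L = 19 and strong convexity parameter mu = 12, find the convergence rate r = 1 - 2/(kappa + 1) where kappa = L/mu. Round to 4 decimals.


Step 1: Compute the condition number.
kappa = L/mu = 19/12 = 1.5833
Step 2: Compute the convergence rate.
r = 1 - 2/(kappa + 1) = 1 - 2*mu/(L + mu) = (L - mu)/(L + mu) = 7/31 = 0.2258


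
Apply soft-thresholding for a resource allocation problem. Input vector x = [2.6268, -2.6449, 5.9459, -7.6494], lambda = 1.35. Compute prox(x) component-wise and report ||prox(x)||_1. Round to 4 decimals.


Soft-thresholding with lambda = 1.35:
prox(2.6268) = sign(2.6268)*max(|2.6268| - 1.35, 0) = 1.2768
prox(-2.6449) = sign(-2.6449)*max(|-2.6449| - 1.35, 0) = -1.2949
prox(5.9459) = sign(5.9459)*max(|5.9459| - 1.35, 0) = 4.5959
prox(-7.6494) = sign(-7.6494)*max(|-7.6494| - 1.35, 0) = -6.2994
prox(x) = [1.2768, -1.2949, 4.5959, -6.2994]
||prox(x)||_1 = 1.2768 + 1.2949 + 4.5959 + 6.2994 = 13.467


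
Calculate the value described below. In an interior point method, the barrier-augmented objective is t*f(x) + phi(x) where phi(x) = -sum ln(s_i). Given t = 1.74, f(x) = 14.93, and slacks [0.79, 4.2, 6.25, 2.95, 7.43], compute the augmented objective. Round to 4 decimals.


Step 1: Compute log-barrier.
ln values: [-0.2357, 1.4351, 1.8326, 1.0818, 2.0055]
phi = -(-0.2357 + 1.4351 + 1.8326 + 1.0818 + 2.0055) = -6.1193
Step 2: Compute augmented objective.
t*f(x) = 1.74*14.93 = 25.9782
Total = 25.9782 - 6.1193 = 19.8589


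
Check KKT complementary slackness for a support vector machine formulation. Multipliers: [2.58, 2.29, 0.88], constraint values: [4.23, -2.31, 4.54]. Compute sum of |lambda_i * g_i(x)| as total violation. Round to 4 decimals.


KKT complementary slackness check:
lambda_1 * g_1 = 2.58 * 4.23 = 10.9134
lambda_2 * g_2 = 2.29 * -2.31 = -5.2899
lambda_3 * g_3 = 0.88 * 4.54 = 3.9952
Total violation = 10.9134 + 5.2899 + 3.9952 = 20.1985


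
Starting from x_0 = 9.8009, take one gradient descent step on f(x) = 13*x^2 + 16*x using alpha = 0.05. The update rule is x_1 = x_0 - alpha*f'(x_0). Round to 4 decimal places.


We compute the gradient at x_0 and apply the update.
f'(x) = 26*x + 16
f'(9.8009) = 26*9.8009 + 16 = 270.8234
x_1 = 9.8009 - 0.05*270.8234 = -3.7403


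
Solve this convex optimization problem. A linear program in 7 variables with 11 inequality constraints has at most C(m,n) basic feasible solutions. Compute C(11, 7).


Each vertex corresponds to some choice of n active constraints out of m, so the number of vertices is at most C(m, n) = m! / (n!(m-n)!).
m = 11, n = 7
Numerator: 11 * 10 * 9 * 8 * 7 * 6 * 5
Denominator: 7! = 5040
C(11, 7) = 330


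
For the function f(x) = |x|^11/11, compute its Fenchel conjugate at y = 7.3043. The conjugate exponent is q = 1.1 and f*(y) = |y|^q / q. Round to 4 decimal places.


The conjugate exponent q satisfies 1/p + 1/q = 1.
p = 11, so q = 11/(11 - 1) = 1.1
|y|^q = 7.3043^1.1 = 8.9112
f*(7.3043) = 8.9112 / 1.1 = 8.1011


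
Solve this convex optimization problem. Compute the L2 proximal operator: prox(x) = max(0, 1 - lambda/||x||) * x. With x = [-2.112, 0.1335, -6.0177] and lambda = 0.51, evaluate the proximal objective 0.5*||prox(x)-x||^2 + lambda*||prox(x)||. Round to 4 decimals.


Step 1: Compute ||x||.
||x|| = 6.379
Step 2: Compute scaling factor.
scale = max(0, 1 - 0.51/6.379) = 0.92
Step 3: prox(x) = [-1.9431, 0.1228, -5.5366]
||prox(x)|| = 5.869
Step 4: Proximal objective.
0.5*||prox-x||^2 = 0.1301
lambda*||prox|| = 2.9932
Total = 3.1232


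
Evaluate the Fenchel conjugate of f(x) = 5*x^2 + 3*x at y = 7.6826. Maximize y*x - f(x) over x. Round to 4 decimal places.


f*(y) = sup_x {y*x - a*x^2 - b*x} = sup_x {(y-b)*x - a*x^2}
FOC: (y - b) - 2a*x = 0 => x* = (y - b)/(2a)
x* = (7.6826 - 3)/(2*5) = 0.4683
f*(7.6826) = (y-b)^2/(4a) = (7.6826 - 3)^2/(4*5)
= 21.9267/20 = 1.0963


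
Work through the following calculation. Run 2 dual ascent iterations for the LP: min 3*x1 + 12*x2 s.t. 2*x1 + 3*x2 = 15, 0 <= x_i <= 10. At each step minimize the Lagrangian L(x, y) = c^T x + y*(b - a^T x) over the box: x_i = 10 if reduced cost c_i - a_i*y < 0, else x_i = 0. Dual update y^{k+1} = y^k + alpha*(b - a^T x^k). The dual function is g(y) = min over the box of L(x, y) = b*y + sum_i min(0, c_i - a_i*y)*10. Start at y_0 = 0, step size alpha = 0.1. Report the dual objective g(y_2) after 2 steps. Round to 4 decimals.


Dual ascent for LP: min 3*x1 + 12*x2, 2*x1 + 3*x2 = 15, 0 <= x_i <= 10
Step 1: y^k = 0.0, reduced costs: (3.0, 12.0)
  x^k = (0.0, 0.0), subgradient = b - a^T x = 15.0
  y^{k+1} = 0.0 + 0.1*15.0 = 1.5
Step 2: y^k = 1.5, reduced costs: (0.0, 7.5)
  x^k = (0.0, 0.0), subgradient = b - a^T x = 15.0
  y^{k+1} = 1.5 + 0.1*15.0 = 3.0
Dual objective at y_2 = 3.0: reduced costs (-3.0, 3.0), box minimizer x = (10.0, 0.0)
g(y_2) = b*y + (c1 - a1*y)*x1 + (c2 - a2*y)*x2 = 15*3.0 + (-3.0)*10.0 + 3.0*0.0 = 45.0 - 30.0 + 0.0 = 15.0


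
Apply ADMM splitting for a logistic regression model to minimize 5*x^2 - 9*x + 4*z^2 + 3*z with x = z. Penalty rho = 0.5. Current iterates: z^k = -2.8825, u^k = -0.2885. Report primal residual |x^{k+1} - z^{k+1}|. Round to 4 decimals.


ADMM iteration with rho = 0.5, z^k = -2.8825, u^k = -0.2885
Step 1: x-update.
Minimize 5*x^2 - 9*x + (0.5/2)*(x + 2.8825 - 0.2885)^2
FOC: (2*5 + 0.5)*x = 9 + 0.5*(-2.8825 + 0.2885)
x^{k+1} = 0.7336
Step 2: z-update.
Minimize 4*z^2 + 3*z + (0.5/2)*(0.7336 - z - 0.2885)^2
FOC: (2*4 + 0.5)*z = -3 + 0.5*(0.7336 - 0.2885)
z^{k+1} = -0.3268
Step 3: u-update.
u^{k+1} = -0.2885 + 0.7336 + 0.3268 = 0.7719
Step 4: Primal residual = |0.7336 + 0.3268| = 1.0604


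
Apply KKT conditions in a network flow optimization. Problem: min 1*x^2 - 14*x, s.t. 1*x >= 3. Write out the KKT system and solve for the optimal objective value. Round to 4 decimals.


Step 1: Try lambda = 0 (constraint inactive).
Stationarity: 2*1*x - 14 = 0
x* = 14/(2*1) = 7.0
Check constraint: 1*7.0 = 7.0 >= 3 -- satisfied.
Step 2: Compute optimal value.
f(x*) = 1*7.0^2 - 14*7.0 = -49.0


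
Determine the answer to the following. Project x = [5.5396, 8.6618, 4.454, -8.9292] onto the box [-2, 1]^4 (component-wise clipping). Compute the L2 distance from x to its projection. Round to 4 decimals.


Project each component onto [-2, 1].
clip(5.5396) = 1.0, clip(8.6618) = 1.0, clip(4.454) = 1.0, clip(-8.9292) = -2.0
Projection = [1.0, 1.0, 1.0, -2.0]
Squared diffs: [20.608, 58.7032, 11.9301, 48.0138]
Distance = sqrt(139.2551) = 11.8006


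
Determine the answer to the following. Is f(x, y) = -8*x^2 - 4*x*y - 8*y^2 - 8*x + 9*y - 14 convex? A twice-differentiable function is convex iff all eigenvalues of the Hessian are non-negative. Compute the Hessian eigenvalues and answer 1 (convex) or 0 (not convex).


The Hessian of f(x,y) = -8*x^2 - 4*x*y - 8*y^2 - 8*x + 9*y - 14 is:
H = [[-16, -4], [-4, -16]]
Trace = -16 - 16 = -32
Determinant = -16*-16 - (-4)^2 = 240
Discriminant = (-32)^2 - 4*240 = 64.0
Eigenvalues: lambda_1 = -20.0, lambda_2 = -12.0
The function is not convex.

0


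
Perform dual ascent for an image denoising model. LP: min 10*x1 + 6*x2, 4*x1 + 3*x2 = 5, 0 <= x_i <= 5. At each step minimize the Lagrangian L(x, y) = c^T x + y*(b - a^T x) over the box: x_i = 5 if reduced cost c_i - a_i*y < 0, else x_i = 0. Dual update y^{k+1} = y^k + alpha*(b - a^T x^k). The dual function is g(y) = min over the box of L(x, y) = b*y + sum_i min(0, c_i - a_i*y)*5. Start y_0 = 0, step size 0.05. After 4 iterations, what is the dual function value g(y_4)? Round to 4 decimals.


Dual ascent for LP: min 10*x1 + 6*x2, 4*x1 + 3*x2 = 5, 0 <= x_i <= 5
Step 1: y^k = 0.0, reduced costs: (10.0, 6.0)
  x^k = (0.0, 0.0), subgradient = b - a^T x = 5.0
  y^{k+1} = 0.0 + 0.05*5.0 = 0.25
Step 2: y^k = 0.25, reduced costs: (9.0, 5.25)
  x^k = (0.0, 0.0), subgradient = b - a^T x = 5.0
  y^{k+1} = 0.25 + 0.05*5.0 = 0.5
Step 3: y^k = 0.5, reduced costs: (8.0, 4.5)
  x^k = (0.0, 0.0), subgradient = b - a^T x = 5.0
  y^{k+1} = 0.5 + 0.05*5.0 = 0.75
Step 4: y^k = 0.75, reduced costs: (7.0, 3.75)
  x^k = (0.0, 0.0), subgradient = b - a^T x = 5.0
  y^{k+1} = 0.75 + 0.05*5.0 = 1.0
Dual objective at y_4 = 1.0: reduced costs (6.0, 3.0), box minimizer x = (0.0, 0.0)
g(y_4) = b*y + (c1 - a1*y)*x1 + (c2 - a2*y)*x2 = 5*1.0 + 6.0*0.0 + 3.0*0.0 = 5.0 + 0.0 + 0.0 = 5.0


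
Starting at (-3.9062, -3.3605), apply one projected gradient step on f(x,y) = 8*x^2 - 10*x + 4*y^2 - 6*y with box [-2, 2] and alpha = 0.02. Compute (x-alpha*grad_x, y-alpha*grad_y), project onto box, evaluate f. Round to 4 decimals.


Step 1: Compute gradient at (-3.9062, -3.3605).
grad_x = 2*8*-3.9062 - 10 = -72.4992
grad_y = 2*4*-3.3605 - 6 = -32.884
Step 2: Gradient step.
x_raw = -3.9062 - 0.02*-72.4992 = -2.4562
y_raw = -3.3605 - 0.02*-32.884 = -2.7028
Step 3: Project onto [-2, 2].
x_proj = clip(-2.4562) = -2.0
y_proj = clip(-2.7028) = -2.0
Step 4: Evaluate f.
f(-2.0, -2.0) = 80.0


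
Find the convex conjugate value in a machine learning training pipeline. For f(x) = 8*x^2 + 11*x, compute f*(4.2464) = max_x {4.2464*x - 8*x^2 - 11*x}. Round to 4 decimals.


f*(y) = sup_x {y*x - a*x^2 - b*x} = sup_x {(y-b)*x - a*x^2}
FOC: (y - b) - 2a*x = 0 => x* = (y - b)/(2a)
x* = (4.2464 - 11)/(2*8) = -0.4221
f*(4.2464) = (y-b)^2/(4a) = (4.2464 - 11)^2/(4*8)
= 45.6111/32 = 1.4253


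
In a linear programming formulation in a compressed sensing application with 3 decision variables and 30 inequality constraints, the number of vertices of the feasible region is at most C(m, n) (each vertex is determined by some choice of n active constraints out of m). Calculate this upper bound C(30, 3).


Each vertex corresponds to some choice of n active constraints out of m, so the number of vertices is at most C(m, n) = m! / (n!(m-n)!).
m = 30, n = 3
Numerator: 30 * 29 * 28
Denominator: 3! = 6
C(30, 3) = 4060


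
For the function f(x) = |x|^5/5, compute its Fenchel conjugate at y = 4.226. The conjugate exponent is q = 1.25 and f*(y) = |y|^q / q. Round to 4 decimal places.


The conjugate exponent q satisfies 1/p + 1/q = 1.
p = 5, so q = 5/(5 - 1) = 1.25
|y|^q = 4.226^1.25 = 6.0592
f*(4.226) = 6.0592 / 1.25 = 4.8473


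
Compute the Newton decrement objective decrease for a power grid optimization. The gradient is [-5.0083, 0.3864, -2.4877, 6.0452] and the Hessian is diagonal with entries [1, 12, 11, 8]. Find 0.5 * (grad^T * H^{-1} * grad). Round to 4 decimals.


Step 1: H is diagonal, so H^(-1) * g = [-5.0083, 0.0322, -0.2262, 0.7557].
Step 2: g^T H^(-1) g = sum_i g_i^2 / H_ii
  = (-5.0083)^2/1 + (0.3864)^2/12 + (-2.4877)^2/11 + (6.0452)^2/8
  = 25.0831 + 0.0124 + 0.5626 + 4.5681 = 30.2262
Step 3: Objective decrease = 0.5 * g^T H^(-1) g = 15.1131


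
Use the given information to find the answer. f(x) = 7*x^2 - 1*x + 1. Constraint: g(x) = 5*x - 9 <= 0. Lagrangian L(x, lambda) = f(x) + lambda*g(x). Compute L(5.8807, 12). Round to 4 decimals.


Step 1: Evaluate f(x).
f(5.8807) = 7*5.8807^2 - 1*5.8807 + 1 = 237.1977
Step 2: Evaluate g(x).
g(5.8807) = 5*5.8807 - 9 = 20.4035
Step 3: Compute Lagrangian.
L = 237.1977 + 12*20.4035 = 482.0397


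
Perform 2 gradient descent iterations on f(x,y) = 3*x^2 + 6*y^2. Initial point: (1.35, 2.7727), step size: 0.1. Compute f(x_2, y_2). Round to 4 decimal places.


Gradient descent on f(x,y) = 3*x^2 + 6*y^2.
Starting point: (1.35, 2.7727), alpha = 0.1
Step 1: grad_x = 2*3*1.35 = 8.1, grad_y = 2*6*2.7727 = 33.2724
  x_1 = 1.35 - 0.1*8.1 = 0.54
  y_1 = 2.7727 - 0.1*33.2724 = -0.5545
Step 2: grad_x = 2*3*0.54 = 3.24, grad_y = 2*6*-0.5545 = -6.6545
  x_2 = 0.54 - 0.1*3.24 = 0.216
  y_2 = -0.5545 - 0.1*-6.6545 = 0.1109
f(0.216, 0.1109) = 3*0.216^2 + 6*0.1109^2 = 0.2138


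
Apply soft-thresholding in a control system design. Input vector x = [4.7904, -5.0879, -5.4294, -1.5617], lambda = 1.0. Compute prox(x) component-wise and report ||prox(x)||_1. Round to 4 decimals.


Soft-thresholding with lambda = 1.0:
prox(4.7904) = sign(4.7904)*max(|4.7904| - 1.0, 0) = 3.7904
prox(-5.0879) = sign(-5.0879)*max(|-5.0879| - 1.0, 0) = -4.0879
prox(-5.4294) = sign(-5.4294)*max(|-5.4294| - 1.0, 0) = -4.4294
prox(-1.5617) = sign(-1.5617)*max(|-1.5617| - 1.0, 0) = -0.5617
prox(x) = [3.7904, -4.0879, -4.4294, -0.5617]
||prox(x)||_1 = 3.7904 + 4.0879 + 4.4294 + 0.5617 = 12.8694


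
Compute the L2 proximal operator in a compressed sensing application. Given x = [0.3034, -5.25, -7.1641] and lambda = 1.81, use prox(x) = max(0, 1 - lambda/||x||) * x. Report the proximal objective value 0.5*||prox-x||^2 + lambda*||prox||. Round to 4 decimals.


Step 1: Compute ||x||.
||x|| = 8.887
Step 2: Compute scaling factor.
scale = max(0, 1 - 1.81/8.887) = 0.7963
Step 3: prox(x) = [0.2416, -4.1807, -5.705]
||prox(x)|| = 7.077
Step 4: Proximal objective.
0.5*||prox-x||^2 = 1.6381
lambda*||prox|| = 12.8094
Total = 14.4474


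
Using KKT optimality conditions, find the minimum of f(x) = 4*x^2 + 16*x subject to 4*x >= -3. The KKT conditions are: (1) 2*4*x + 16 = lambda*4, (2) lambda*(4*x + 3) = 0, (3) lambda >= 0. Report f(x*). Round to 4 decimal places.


Step 1: Try lambda = 0 (constraint inactive).
x_unc = -16/(2*4) = -2.0
Check: 4*-2.0 = -8.0 < -3 -- violated!
Step 2: Constraint must be active: 4*x = -3
x* = -3/4 = -0.75
lambda = (2*4*(-0.75) + 16)/4 = 2.5
Step 3: Compute optimal value.
f(x*) = 4*(-0.75)^2 + 16*(-0.75) = -9.75


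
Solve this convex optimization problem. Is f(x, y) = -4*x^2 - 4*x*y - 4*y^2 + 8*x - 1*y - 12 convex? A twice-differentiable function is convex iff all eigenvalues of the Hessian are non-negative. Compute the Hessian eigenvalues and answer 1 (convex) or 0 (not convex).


The Hessian of f(x,y) = -4*x^2 - 4*x*y - 4*y^2 + 8*x - 1*y - 12 is:
H = [[-8, -4], [-4, -8]]
Trace = -8 - 8 = -16
Determinant = -8*-8 - (-4)^2 = 48
Discriminant = (-16)^2 - 4*48 = 64.0
Eigenvalues: lambda_1 = -12.0, lambda_2 = -4.0
The function is not convex.

0


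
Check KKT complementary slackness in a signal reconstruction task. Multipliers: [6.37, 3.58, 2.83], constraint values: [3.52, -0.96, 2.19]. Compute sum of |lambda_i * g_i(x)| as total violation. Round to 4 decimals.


KKT complementary slackness check:
lambda_1 * g_1 = 6.37 * 3.52 = 22.4224
lambda_2 * g_2 = 3.58 * -0.96 = -3.4368
lambda_3 * g_3 = 2.83 * 2.19 = 6.1977
Total violation = 22.4224 + 3.4368 + 6.1977 = 32.0569


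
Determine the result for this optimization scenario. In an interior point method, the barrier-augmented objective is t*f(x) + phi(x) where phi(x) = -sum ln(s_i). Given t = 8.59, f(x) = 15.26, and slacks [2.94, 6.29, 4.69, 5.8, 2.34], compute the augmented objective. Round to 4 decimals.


Step 1: Compute log-barrier.
ln values: [1.0784, 1.839, 1.5454, 1.7579, 0.8502]
phi = -(1.0784 + 1.839 + 1.5454 + 1.7579 + 0.8502) = -7.0708
Step 2: Compute augmented objective.
t*f(x) = 8.59*15.26 = 131.0834
Total = 131.0834 - 7.0708 = 124.0126


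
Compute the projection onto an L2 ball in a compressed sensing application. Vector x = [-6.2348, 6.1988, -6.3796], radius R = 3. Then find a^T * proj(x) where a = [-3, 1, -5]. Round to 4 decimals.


Step 1: Compute ||x|| (intermediates to 6 decimals).
||x|| = sqrt((-6.2348)^2 + 6.1988^2 + (-6.3796)^2) = 10.862649
Step 2: Project.
Since ||x|| > R, scale = R/||x|| = 3/10.862649 = 0.276176, proj(x) = scale * x
proj(x) = [-1.721902, 1.71196, -1.761892]
Step 3: Dot product.
a^T * proj(x) = -3*(-1.721902) + 1*1.71196 - 5*(-1.761892) = 15.6871


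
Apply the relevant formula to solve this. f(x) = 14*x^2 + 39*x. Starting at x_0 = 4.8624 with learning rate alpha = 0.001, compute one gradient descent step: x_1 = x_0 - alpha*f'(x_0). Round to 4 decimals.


We compute the gradient at x_0 and apply the update.
f'(x) = 28*x + 39
f'(4.8624) = 28*4.8624 + 39 = 175.1472
x_1 = 4.8624 - 0.001*175.1472 = 4.6873


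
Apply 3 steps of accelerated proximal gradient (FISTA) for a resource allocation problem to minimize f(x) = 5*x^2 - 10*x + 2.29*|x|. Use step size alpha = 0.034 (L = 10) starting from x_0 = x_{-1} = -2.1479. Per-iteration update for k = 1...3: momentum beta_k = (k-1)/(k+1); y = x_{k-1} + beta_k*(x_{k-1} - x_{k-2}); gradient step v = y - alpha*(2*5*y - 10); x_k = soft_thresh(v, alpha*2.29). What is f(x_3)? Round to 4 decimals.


FISTA on f(x) = 5*x^2 - 10*x + 2.29*|x|
L = 10, alpha = 0.034
Iteration 1: beta = 0.0, y = -2.1479 + 0.0*(-2.1479 + 2.1479) = -2.1479
  grad(y) = -31.479, v = y - alpha*grad = -1.0776
  prox(v) = soft_thresh(-1.0776, 0.0779) = -0.9998
Iteration 2: beta = 0.3333, y = -0.9998 + 0.3333*(-0.9998 + 2.1479) = -0.617
  grad(y) = -16.1704, v = y - alpha*grad = -0.0672
  prox(v) = soft_thresh(-0.0672, 0.0779) = 0.0
Iteration 3: beta = 0.5, y = 0.0 + 0.5*(0.0 + 0.9998) = 0.4999
  grad(y) = -5.0012, v = y - alpha*grad = 0.6699
  prox(v) = soft_thresh(0.6699, 0.0779) = 0.5921
f(x_3) = 5*0.5921^2 - 10*0.5921 + 2.29*|0.5921| = -2.8121


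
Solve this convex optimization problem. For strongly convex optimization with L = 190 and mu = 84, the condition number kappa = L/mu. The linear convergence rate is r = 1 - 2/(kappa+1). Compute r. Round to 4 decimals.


Step 1: Compute the condition number.
kappa = L/mu = 190/84 = 2.2619
Step 2: Compute the convergence rate.
r = 1 - 2/(kappa + 1) = 1 - 2*mu/(L + mu) = (L - mu)/(L + mu) = 106/274 = 0.3869


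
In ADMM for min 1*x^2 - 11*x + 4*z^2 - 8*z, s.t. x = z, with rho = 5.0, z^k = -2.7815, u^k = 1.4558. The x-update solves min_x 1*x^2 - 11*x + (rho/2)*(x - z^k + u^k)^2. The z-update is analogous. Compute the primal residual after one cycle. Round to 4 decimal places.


ADMM iteration with rho = 5.0, z^k = -2.7815, u^k = 1.4558
Step 1: x-update.
Minimize 1*x^2 - 11*x + (5.0/2)*(x + 2.7815 + 1.4558)^2
FOC: (2*1 + 5.0)*x = 11 + 5.0*(-2.7815 - 1.4558)
x^{k+1} = -1.4552
Step 2: z-update.
Minimize 4*z^2 - 8*z + (5.0/2)*(-1.4552 - z + 1.4558)^2
FOC: (2*4 + 5.0)*z = 8 + 5.0*(-1.4552 + 1.4558)
z^{k+1} = 0.6156
Step 3: u-update.
u^{k+1} = 1.4558 - 1.4552 - 0.6156 = -0.615
Step 4: Primal residual = |-1.4552 - 0.6156| = 2.0708


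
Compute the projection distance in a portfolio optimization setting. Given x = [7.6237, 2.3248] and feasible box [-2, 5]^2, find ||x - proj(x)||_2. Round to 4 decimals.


Project each component onto [-2, 5].
clip(7.6237) = 5.0, clip(2.3248) = 2.3248
Projection = [5.0, 2.3248]
Squared diffs: [6.8838, 0.0]
Distance = sqrt(6.8838) = 2.6237


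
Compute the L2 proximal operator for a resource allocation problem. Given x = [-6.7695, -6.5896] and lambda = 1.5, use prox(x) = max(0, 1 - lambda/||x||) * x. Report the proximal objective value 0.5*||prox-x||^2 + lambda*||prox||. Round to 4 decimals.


Step 1: Compute ||x||.
||x|| = 9.4472
Step 2: Compute scaling factor.
scale = max(0, 1 - 1.5/9.4472) = 0.8412
Step 3: prox(x) = [-5.6947, -5.5433]
||prox(x)|| = 7.9472
Step 4: Proximal objective.
0.5*||prox-x||^2 = 1.125
lambda*||prox|| = 11.9208
Total = 13.0458


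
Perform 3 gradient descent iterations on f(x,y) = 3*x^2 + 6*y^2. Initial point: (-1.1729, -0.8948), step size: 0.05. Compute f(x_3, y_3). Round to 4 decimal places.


Gradient descent on f(x,y) = 3*x^2 + 6*y^2.
Starting point: (-1.1729, -0.8948), alpha = 0.05
Step 1: grad_x = 2*3*-1.1729 = -7.0374, grad_y = 2*6*-0.8948 = -10.7376
  x_1 = -1.1729 - 0.05*-7.0374 = -0.821
  y_1 = -0.8948 - 0.05*-10.7376 = -0.3579
Step 2: grad_x = 2*3*-0.821 = -4.9262, grad_y = 2*6*-0.3579 = -4.295
  x_2 = -0.821 - 0.05*-4.9262 = -0.5747
  y_2 = -0.3579 - 0.05*-4.295 = -0.1432
Step 3: grad_x = 2*3*-0.5747 = -3.4483, grad_y = 2*6*-0.1432 = -1.718
  x_3 = -0.5747 - 0.05*-3.4483 = -0.4023
  y_3 = -0.1432 - 0.05*-1.718 = -0.0573
f(-0.4023, -0.0573) = 3*(-0.4023)^2 + 6*(-0.0573)^2 = 0.5052


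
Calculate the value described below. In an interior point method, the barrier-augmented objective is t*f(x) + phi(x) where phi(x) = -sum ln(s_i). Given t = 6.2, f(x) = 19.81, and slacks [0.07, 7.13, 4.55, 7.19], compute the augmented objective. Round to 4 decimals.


Step 1: Compute log-barrier.
ln values: [-2.6593, 1.9643, 1.5151, 1.9727]
phi = -(-2.6593 + 1.9643 + 1.5151 + 1.9727) = -2.7929
Step 2: Compute augmented objective.
t*f(x) = 6.2*19.81 = 122.822
Total = 122.822 - 2.7929 = 120.0291


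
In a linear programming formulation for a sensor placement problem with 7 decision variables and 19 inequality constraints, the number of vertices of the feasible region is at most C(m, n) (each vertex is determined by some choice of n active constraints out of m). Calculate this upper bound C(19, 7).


Each vertex corresponds to some choice of n active constraints out of m, so the number of vertices is at most C(m, n) = m! / (n!(m-n)!).
m = 19, n = 7
Numerator: 19 * 18 * 17 * 16 * 15 * 14 * 13
Denominator: 7! = 5040
C(19, 7) = 50388


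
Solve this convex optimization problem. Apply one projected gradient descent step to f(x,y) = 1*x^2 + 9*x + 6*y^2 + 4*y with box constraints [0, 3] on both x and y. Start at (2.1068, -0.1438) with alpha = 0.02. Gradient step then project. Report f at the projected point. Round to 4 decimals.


Step 1: Compute gradient at (2.1068, -0.1438).
grad_x = 2*1*2.1068 + 9 = 13.2136
grad_y = 2*6*-0.1438 + 4 = 2.2744
Step 2: Gradient step.
x_raw = 2.1068 - 0.02*13.2136 = 1.8425
y_raw = -0.1438 - 0.02*2.2744 = -0.1893
Step 3: Project onto [0, 3].
x_proj = clip(1.8425) = 1.8425
y_proj = clip(-0.1893) = 0.0
Step 4: Evaluate f.
f(1.8425, 0.0) = 19.9777


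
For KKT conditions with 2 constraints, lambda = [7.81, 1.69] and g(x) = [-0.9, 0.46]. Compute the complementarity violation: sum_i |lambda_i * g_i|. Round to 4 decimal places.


KKT complementary slackness check:
lambda_1 * g_1 = 7.81 * -0.9 = -7.029
lambda_2 * g_2 = 1.69 * 0.46 = 0.7774
Total violation = 7.029 + 0.7774 = 7.8064


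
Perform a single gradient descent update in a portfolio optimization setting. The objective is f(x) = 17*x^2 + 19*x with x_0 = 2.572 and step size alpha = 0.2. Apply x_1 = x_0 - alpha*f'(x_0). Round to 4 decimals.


We compute the gradient at x_0 and apply the update.
f'(x) = 34*x + 19
f'(2.572) = 34*2.572 + 19 = 106.448
x_1 = 2.572 - 0.2*106.448 = -18.7176


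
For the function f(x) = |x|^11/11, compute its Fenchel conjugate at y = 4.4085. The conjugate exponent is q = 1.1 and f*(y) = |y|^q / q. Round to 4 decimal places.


The conjugate exponent q satisfies 1/p + 1/q = 1.
p = 11, so q = 11/(11 - 1) = 1.1
|y|^q = 4.4085^1.1 = 5.1135
f*(4.4085) = 5.1135 / 1.1 = 4.6487


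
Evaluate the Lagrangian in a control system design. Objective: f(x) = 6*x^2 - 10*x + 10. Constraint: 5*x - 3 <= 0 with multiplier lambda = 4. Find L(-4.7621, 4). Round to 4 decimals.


Step 1: Evaluate f(x).
f(-4.7621) = 6*(-4.7621)^2 - 10*(-4.7621) + 10 = 193.6866
Step 2: Evaluate g(x).
g(-4.7621) = 5*-4.7621 - 3 = -26.8105
Step 3: Compute Lagrangian.
L = 193.6866 + 4*-26.8105 = 86.4446


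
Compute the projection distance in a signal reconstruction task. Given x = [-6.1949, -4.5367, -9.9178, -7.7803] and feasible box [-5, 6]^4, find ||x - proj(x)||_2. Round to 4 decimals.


Project each component onto [-5, 6].
clip(-6.1949) = -5.0, clip(-4.5367) = -4.5367, clip(-9.9178) = -5.0, clip(-7.7803) = -5.0
Projection = [-5.0, -4.5367, -5.0, -5.0]
Squared diffs: [1.4278, 0.0, 24.1848, 7.7301]
Distance = sqrt(33.3427) = 5.7743


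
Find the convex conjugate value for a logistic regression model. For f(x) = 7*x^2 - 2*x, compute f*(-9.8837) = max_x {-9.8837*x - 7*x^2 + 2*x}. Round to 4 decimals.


f*(y) = sup_x {y*x - a*x^2 - b*x} = sup_x {(y-b)*x - a*x^2}
FOC: (y - b) - 2a*x = 0 => x* = (y - b)/(2a)
x* = (-9.8837 + 2)/(2*7) = -0.5631
f*(-9.8837) = (y-b)^2/(4a) = (-9.8837 + 2)^2/(4*7)
= 62.1527/28 = 2.2197


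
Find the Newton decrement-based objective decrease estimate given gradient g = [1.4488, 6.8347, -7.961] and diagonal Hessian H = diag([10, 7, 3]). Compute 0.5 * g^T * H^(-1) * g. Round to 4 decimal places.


Step 1: H is diagonal, so H^(-1) * g = [0.1449, 0.9764, -2.6537].
Step 2: g^T H^(-1) g = sum_i g_i^2 / H_ii
  = (1.4488)^2/10 + (6.8347)^2/7 + (-7.961)^2/3
  = 0.2099 + 6.6733 + 21.1258 = 28.009
Step 3: Objective decrease = 0.5 * g^T H^(-1) g = 14.0045


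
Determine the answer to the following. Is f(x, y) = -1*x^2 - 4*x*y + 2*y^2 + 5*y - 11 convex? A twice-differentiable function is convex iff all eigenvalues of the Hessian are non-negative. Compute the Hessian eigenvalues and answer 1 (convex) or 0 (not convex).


The Hessian of f(x,y) = -1*x^2 - 4*x*y + 2*y^2 + 5*y - 11 is:
H = [[-2, -4], [-4, 4]]
Trace = -2 + 4 = 2
Determinant = -2*4 - (-4)^2 = -24
Discriminant = (2)^2 - 4*-24 = 100.0
Eigenvalues: lambda_1 = -4.0, lambda_2 = 6.0
The function is not convex.

0


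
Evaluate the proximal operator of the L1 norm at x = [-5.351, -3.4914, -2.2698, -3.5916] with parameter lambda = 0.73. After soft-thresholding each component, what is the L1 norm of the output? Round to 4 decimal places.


Soft-thresholding with lambda = 0.73:
prox(-5.351) = sign(-5.351)*max(|-5.351| - 0.73, 0) = -4.621
prox(-3.4914) = sign(-3.4914)*max(|-3.4914| - 0.73, 0) = -2.7614
prox(-2.2698) = sign(-2.2698)*max(|-2.2698| - 0.73, 0) = -1.5398
prox(-3.5916) = sign(-3.5916)*max(|-3.5916| - 0.73, 0) = -2.8616
prox(x) = [-4.621, -2.7614, -1.5398, -2.8616]
||prox(x)||_1 = 4.621 + 2.7614 + 1.5398 + 2.8616 = 11.7838


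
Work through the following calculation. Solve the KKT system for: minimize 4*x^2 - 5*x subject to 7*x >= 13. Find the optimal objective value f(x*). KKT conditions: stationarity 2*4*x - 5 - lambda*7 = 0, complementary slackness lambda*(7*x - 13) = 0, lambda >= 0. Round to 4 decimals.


Step 1: Try lambda = 0 (constraint inactive).
x_unc = 5/(2*4) = 0.625
Check: 7*0.625 = 4.375 < 13 -- violated!
Step 2: Constraint must be active: 7*x = 13
x* = 13/7 = 1.8571 (rounded; the exact value 13/7 is used below)
lambda = (2*4*(13/7) - 5)/7 = 1.4082
Step 3: Compute optimal value.
f(x*) = 4*(13/7)^2 - 5*(13/7) = 4.5102


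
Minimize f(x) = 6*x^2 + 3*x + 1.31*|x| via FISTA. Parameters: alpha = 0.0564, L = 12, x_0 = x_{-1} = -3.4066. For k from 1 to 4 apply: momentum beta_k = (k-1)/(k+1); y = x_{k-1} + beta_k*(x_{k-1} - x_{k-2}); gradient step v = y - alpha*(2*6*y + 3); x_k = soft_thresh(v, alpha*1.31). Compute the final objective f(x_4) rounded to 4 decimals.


FISTA on f(x) = 6*x^2 + 3*x + 1.31*|x|
L = 12, alpha = 0.0564
Iteration 1: beta = 0.0, y = -3.4066 + 0.0*(-3.4066 + 3.4066) = -3.4066
  grad(y) = -37.8792, v = y - alpha*grad = -1.2702
  prox(v) = soft_thresh(-1.2702, 0.0739) = -1.1963
Iteration 2: beta = 0.3333, y = -1.1963 + 0.3333*(-1.1963 + 3.4066) = -0.4596
  grad(y) = -2.5149, v = y - alpha*grad = -0.3177
  prox(v) = soft_thresh(-0.3177, 0.0739) = -0.2438
Iteration 3: beta = 0.5, y = -0.2438 + 0.5*(-0.2438 + 1.1963) = 0.2324
  grad(y) = 5.7887, v = y - alpha*grad = -0.0941
  prox(v) = soft_thresh(-0.0941, 0.0739) = -0.0202
Iteration 4: beta = 0.6, y = -0.0202 + 0.6*(-0.0202 + 0.2438) = 0.114
  grad(y) = 4.3677, v = y - alpha*grad = -0.1324
  prox(v) = soft_thresh(-0.1324, 0.0739) = -0.0585
f(x_4) = 6*(-0.0585)^2 + 3*(-0.0585) + 1.31*|-0.0585| = -0.0783


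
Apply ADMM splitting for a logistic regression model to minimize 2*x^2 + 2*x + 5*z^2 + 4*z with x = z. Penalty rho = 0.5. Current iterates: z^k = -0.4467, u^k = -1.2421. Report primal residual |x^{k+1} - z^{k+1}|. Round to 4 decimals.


ADMM iteration with rho = 0.5, z^k = -0.4467, u^k = -1.2421
Step 1: x-update.
Minimize 2*x^2 + 2*x + (0.5/2)*(x + 0.4467 - 1.2421)^2
FOC: (2*2 + 0.5)*x = -2 + 0.5*(-0.4467 + 1.2421)
x^{k+1} = -0.3561
Step 2: z-update.
Minimize 5*z^2 + 4*z + (0.5/2)*(-0.3561 - z - 1.2421)^2
FOC: (2*5 + 0.5)*z = -4 + 0.5*(-0.3561 - 1.2421)
z^{k+1} = -0.4571
Step 3: u-update.
u^{k+1} = -1.2421 - 0.3561 + 0.4571 = -1.1411
Step 4: Primal residual = |-0.3561 + 0.4571| = 0.101


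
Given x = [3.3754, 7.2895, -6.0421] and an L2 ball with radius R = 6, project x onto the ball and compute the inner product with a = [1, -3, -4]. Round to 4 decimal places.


Step 1: Compute ||x|| (intermediates to 6 decimals).
||x|| = sqrt(3.3754^2 + 7.2895^2 + (-6.0421)^2) = 10.051722
Step 2: Project.
Since ||x|| > R, scale = R/||x|| = 6/10.051722 = 0.596913, proj(x) = scale * x
proj(x) = [2.01482, 4.351197, -3.606608]
Step 3: Dot product.
a^T * proj(x) = 1*2.01482 - 3*4.351197 - 4*(-3.606608) = 3.3877


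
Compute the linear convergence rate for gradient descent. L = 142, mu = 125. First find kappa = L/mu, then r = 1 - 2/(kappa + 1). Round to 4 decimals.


Step 1: Compute the condition number.
kappa = L/mu = 142/125 = 1.136
Step 2: Compute the convergence rate.
r = 1 - 2/(kappa + 1) = 1 - 2*mu/(L + mu) = (L - mu)/(L + mu) = 17/267 = 0.0637


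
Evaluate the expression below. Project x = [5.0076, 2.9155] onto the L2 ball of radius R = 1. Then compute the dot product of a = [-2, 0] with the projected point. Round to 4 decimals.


Step 1: Compute ||x|| (intermediates to 6 decimals).
||x|| = sqrt(5.0076^2 + 2.9155^2) = 5.794497
Step 2: Project.
Since ||x|| > R, scale = R/||x|| = 1/5.794497 = 0.172578, proj(x) = scale * x
proj(x) = [0.864202, 0.503151]
Step 3: Dot product.
a^T * proj(x) = -2*0.864202 + 0*0.503151 = -1.7284


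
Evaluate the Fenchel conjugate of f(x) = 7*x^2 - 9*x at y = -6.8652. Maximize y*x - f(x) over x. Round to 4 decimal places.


f*(y) = sup_x {y*x - a*x^2 - b*x} = sup_x {(y-b)*x - a*x^2}
FOC: (y - b) - 2a*x = 0 => x* = (y - b)/(2a)
x* = (-6.8652 + 9)/(2*7) = 0.1525
f*(-6.8652) = (y-b)^2/(4a) = (-6.8652 + 9)^2/(4*7)
= 4.5574/28 = 0.1628
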